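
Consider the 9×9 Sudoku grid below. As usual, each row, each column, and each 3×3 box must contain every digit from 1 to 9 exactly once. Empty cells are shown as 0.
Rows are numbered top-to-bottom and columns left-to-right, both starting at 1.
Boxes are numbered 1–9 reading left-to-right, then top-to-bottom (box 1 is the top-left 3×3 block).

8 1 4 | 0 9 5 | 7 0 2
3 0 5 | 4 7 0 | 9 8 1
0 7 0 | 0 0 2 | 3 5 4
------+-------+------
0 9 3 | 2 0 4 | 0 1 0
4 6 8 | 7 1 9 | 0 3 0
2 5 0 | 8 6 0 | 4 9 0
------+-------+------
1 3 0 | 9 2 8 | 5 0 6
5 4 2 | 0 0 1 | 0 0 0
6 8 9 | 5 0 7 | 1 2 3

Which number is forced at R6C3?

1

Cell R6C3 itself could take any of {1, 7} by direct elimination.
Consider where 1 can go in column 3.
R3C3 is out (box 1 already has a 1).
R7C3 is out (row 7 already has a 1).
So the only cell in column 3 that can hold 1 is R6C3.
Therefore R6C3 = 1.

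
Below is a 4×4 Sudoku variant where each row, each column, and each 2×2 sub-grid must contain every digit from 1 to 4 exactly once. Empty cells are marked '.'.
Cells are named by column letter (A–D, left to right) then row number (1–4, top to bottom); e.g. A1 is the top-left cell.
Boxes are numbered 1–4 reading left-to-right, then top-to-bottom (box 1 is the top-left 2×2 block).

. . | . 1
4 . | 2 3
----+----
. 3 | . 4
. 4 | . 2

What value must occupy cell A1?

3

Cell A1 itself could take any of {2, 3} by direct elimination.
Consider where 3 can go in row 1.
B1 is out (column B already has a 3).
C1 is out (box 2 already has a 3).
So the only cell in row 1 that can hold 3 is A1.
Therefore A1 = 3.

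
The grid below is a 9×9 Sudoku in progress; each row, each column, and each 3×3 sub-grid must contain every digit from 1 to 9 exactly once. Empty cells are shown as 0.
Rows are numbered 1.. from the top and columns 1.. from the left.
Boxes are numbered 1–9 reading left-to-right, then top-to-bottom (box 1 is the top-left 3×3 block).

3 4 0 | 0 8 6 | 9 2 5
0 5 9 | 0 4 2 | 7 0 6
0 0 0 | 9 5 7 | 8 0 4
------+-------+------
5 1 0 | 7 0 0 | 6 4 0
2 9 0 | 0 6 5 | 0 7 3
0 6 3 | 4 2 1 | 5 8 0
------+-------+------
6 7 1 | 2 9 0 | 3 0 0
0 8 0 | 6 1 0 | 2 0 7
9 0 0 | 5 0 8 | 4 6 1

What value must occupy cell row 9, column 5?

7

Cell row 9, column 5 itself could take any of {3, 7} by direct elimination.
Consider where 7 can go in row 9.
row 9, column 2 is out (column 2 already has a 7).
row 9, column 3 is out (box 7 already has a 7).
So the only cell in row 9 that can hold 7 is row 9, column 5.
Therefore row 9, column 5 = 7.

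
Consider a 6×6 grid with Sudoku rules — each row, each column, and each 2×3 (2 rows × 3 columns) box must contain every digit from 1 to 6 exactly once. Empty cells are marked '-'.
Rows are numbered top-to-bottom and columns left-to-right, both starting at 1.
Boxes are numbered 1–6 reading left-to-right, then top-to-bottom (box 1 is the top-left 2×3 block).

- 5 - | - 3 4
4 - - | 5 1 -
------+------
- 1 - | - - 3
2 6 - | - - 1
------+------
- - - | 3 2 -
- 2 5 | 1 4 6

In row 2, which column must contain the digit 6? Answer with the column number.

Consider where 6 can go in row 2.
R2C2 is out (column 2 already has a 6).
R2C6 is out (column 6 already has a 6).
So the only cell in row 2 that can hold 6 is R2C3.
That is column 3.

3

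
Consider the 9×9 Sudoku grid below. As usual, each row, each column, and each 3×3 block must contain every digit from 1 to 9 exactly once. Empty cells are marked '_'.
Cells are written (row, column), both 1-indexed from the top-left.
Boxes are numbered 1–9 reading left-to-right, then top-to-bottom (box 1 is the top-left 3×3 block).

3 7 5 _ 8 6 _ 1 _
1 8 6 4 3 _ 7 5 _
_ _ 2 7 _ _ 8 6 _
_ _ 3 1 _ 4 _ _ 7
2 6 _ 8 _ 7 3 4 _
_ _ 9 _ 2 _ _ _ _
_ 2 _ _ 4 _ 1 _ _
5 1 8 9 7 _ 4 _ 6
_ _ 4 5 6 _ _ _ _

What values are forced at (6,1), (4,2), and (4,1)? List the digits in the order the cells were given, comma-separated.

7,5,8

For (6,1):
  Consider where 7 can go in box 4.
  (4,1) is out (row 4 already has a 7).
  (4,2) is out (row 4 already has a 7).
  (5,3) is out (row 5 already has a 7).
  (6,2) is out (column 2 already has a 7).
  So the only cell in box 4 that can hold 7 is (6,1).
  So (6,1) = 7.
For (4,2):
  Row 4 already contains {1, 3, 4, 7}.
  Column 2 already contains {1, 2, 6, 7, 8}.
  Its 3×3 block (box 4) already contains {2, 3, 6, 9}.
  The only value from 1–9 not eliminated is 5, so (4,2) = 5.
For (4,1):
  Row 4 already contains {1, 3, 4, 7}.
  Column 1 already contains {1, 2, 3, 5}.
  Its 3×3 block (box 4) already contains {2, 3, 6, 9}.
  The only value from 1–9 not eliminated is 8, so (4,1) = 8.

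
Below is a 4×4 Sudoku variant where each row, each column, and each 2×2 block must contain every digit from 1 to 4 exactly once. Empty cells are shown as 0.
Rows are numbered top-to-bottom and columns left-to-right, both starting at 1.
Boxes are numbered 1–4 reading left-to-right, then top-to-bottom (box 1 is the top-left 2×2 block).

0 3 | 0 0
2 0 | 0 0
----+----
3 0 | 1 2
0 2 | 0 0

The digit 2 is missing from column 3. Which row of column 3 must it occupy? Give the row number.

1

Consider where 2 can go in column 3.
r2c3 is out (row 2 already has a 2).
r4c3 is out (row 4 already has a 2).
So the only cell in column 3 that can hold 2 is r1c3.
That is row 1.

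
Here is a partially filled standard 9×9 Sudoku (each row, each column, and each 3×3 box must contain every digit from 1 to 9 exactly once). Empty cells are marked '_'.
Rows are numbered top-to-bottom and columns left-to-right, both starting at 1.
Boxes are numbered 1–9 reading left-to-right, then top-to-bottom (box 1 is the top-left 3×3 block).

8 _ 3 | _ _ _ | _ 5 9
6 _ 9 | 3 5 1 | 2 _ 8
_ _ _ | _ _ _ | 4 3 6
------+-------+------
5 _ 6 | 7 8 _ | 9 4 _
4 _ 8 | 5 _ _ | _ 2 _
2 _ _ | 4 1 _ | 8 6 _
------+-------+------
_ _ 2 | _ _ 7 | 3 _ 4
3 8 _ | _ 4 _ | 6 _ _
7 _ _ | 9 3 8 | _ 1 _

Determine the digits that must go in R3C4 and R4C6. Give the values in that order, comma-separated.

For R3C4:
  Consider where 8 can go in box 2.
  R1C4 is out (row 1 already has a 8).
  R1C5 is out (row 1 already has a 8).
  R1C6 is out (row 1 already has a 8).
  R3C5 is out (column 5 already has a 8).
  R3C6 is out (column 6 already has a 8).
  So the only cell in box 2 that can hold 8 is R3C4.
  So R3C4 = 8.
For R4C6:
  Consider where 2 can go in row 4.
  R4C2 is out (box 4 already has a 2).
  R4C9 is out (box 6 already has a 2).
  So the only cell in row 4 that can hold 2 is R4C6.
  So R4C6 = 2.

8,2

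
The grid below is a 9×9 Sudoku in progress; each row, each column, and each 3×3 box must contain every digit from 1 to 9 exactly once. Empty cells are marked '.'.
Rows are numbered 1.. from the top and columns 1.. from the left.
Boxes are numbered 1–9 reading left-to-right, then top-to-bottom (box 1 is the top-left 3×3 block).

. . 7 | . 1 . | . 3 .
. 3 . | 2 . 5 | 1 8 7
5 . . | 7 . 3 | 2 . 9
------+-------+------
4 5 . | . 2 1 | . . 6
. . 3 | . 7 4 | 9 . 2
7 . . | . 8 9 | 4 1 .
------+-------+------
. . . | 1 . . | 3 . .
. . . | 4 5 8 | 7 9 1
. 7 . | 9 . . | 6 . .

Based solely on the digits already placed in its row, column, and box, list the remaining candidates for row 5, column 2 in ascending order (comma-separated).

Row 5 already contains {2, 3, 4, 7, 9}.
Column 2 already contains {3, 5, 7}.
Its 3×3 block (box 4) already contains {3, 4, 5, 7}.
Removing those from 1–9 leaves {1, 6, 8} as the candidates for row 5, column 2.

1,6,8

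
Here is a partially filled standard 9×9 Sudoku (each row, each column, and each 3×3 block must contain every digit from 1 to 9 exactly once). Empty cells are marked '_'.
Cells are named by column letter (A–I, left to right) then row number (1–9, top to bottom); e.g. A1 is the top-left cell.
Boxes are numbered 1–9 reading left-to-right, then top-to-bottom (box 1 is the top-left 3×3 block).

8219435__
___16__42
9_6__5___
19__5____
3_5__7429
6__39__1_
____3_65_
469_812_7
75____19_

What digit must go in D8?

5

Row 8 already contains {1, 2, 4, 6, 7, 8, 9}.
Column D already contains {1, 3, 9}.
Its 3×3 block (box 8) already contains {1, 3, 8}.
The only value from 1–9 not eliminated is 5, so D8 = 5.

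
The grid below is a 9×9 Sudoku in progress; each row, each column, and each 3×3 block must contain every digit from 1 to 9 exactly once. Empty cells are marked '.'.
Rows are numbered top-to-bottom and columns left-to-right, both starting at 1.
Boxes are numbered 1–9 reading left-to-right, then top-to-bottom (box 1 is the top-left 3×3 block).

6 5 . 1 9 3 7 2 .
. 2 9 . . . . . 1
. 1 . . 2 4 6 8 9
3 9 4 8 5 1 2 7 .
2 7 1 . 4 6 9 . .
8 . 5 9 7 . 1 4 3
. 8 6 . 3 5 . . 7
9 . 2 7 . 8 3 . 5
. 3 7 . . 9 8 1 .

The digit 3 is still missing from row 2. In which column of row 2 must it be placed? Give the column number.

8

Consider where 3 can go in row 2.
R2C1 is out (column 1 already has a 3).
R2C4 is out (box 2 already has a 3).
R2C5 is out (column 5 already has a 3).
R2C6 is out (column 6 already has a 3).
R2C7 is out (column 7 already has a 3).
So the only cell in row 2 that can hold 3 is R2C8.
That is column 8.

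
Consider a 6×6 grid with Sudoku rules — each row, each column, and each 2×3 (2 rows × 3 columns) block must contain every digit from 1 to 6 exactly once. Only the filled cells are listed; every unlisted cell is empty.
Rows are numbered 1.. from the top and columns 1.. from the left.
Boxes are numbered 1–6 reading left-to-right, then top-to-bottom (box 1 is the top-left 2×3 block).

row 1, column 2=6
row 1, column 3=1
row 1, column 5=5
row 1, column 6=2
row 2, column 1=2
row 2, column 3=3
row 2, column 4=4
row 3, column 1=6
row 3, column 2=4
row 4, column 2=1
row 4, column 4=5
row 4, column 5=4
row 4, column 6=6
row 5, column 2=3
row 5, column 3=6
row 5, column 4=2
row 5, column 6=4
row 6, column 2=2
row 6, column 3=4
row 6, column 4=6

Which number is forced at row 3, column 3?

5

Cell row 3, column 3 itself could take any of {2, 5} by direct elimination.
Consider where 5 can go in column 3.
row 4, column 3 is out (row 4 already has a 5).
So the only cell in column 3 that can hold 5 is row 3, column 3.
Therefore row 3, column 3 = 5.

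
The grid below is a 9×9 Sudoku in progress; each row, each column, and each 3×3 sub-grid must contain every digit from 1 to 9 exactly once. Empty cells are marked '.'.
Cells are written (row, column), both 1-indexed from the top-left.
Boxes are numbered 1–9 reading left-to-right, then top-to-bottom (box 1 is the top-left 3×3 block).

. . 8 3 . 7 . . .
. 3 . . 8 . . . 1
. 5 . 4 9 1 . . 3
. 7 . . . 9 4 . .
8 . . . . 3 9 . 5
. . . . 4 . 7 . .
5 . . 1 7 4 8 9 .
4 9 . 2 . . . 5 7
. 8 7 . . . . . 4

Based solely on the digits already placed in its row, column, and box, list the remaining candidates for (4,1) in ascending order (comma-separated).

Row 4 already contains {4, 7, 9}.
Column 1 already contains {4, 5, 8}.
Its 3×3 block (box 4) already contains {7, 8}.
Removing those from 1–9 leaves {1, 2, 3, 6} as the candidates for (4,1).

1,2,3,6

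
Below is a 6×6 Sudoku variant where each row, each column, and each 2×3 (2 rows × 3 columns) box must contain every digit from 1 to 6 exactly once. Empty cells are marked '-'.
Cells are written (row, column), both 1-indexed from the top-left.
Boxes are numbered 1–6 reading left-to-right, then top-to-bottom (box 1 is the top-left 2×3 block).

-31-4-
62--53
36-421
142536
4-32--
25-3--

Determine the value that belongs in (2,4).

1

Row 2 already contains {2, 3, 5, 6}.
Column 4 already contains {2, 3, 4, 5}.
Its 2×3 block (box 2) already contains {3, 4, 5}.
The only value from 1–6 not eliminated is 1, so (2,4) = 1.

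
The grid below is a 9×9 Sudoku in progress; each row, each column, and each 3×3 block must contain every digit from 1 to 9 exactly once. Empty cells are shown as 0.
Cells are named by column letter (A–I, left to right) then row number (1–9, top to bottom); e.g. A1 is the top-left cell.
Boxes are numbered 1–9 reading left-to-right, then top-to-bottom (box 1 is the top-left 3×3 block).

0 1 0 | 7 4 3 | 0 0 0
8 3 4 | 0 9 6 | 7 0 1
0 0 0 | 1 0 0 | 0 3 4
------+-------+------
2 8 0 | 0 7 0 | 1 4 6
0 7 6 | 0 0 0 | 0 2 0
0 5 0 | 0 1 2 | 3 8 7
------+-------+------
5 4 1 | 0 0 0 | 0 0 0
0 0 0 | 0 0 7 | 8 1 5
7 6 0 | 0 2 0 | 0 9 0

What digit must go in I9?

Row 9 already contains {2, 6, 7, 9}.
Column I already contains {1, 4, 5, 6, 7}.
Its 3×3 block (box 9) already contains {1, 5, 8, 9}.
The only value from 1–9 not eliminated is 3, so I9 = 3.

3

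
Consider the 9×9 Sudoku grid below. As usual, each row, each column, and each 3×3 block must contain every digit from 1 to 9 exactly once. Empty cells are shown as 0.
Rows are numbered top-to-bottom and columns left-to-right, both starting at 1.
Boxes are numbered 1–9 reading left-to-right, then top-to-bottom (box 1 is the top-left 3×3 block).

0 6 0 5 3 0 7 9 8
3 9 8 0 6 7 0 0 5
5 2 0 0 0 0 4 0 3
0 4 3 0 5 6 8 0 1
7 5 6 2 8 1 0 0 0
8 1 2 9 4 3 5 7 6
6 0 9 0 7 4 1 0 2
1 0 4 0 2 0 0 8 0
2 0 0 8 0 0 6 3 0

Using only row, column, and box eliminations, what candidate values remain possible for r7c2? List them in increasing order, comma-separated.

3,8

Row 7 already contains {1, 2, 4, 6, 7, 9}.
Column 2 already contains {1, 2, 4, 5, 6, 9}.
Its 3×3 block (box 7) already contains {1, 2, 4, 6, 9}.
Removing those from 1–9 leaves {3, 8} as the candidates for r7c2.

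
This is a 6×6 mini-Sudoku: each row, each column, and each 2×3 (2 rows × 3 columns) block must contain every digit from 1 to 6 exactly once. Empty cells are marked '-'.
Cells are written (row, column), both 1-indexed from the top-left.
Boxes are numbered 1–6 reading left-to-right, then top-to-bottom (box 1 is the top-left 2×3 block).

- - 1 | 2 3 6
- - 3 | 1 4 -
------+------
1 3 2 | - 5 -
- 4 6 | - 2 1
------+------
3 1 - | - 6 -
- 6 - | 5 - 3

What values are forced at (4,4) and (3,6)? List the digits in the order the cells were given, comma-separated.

For (4,4):
  Row 4 already contains {1, 2, 4, 6}.
  Column 4 already contains {1, 2, 5}.
  Its 2×3 block (box 4) already contains {1, 2, 5}.
  The only value from 1–6 not eliminated is 3, so (4,4) = 3.
For (3,6):
  Row 3 already contains {1, 2, 3, 5}.
  Column 6 already contains {1, 3, 6}.
  Its 2×3 block (box 4) already contains {1, 2, 5}.
  The only value from 1–6 not eliminated is 4, so (3,6) = 4.

3,4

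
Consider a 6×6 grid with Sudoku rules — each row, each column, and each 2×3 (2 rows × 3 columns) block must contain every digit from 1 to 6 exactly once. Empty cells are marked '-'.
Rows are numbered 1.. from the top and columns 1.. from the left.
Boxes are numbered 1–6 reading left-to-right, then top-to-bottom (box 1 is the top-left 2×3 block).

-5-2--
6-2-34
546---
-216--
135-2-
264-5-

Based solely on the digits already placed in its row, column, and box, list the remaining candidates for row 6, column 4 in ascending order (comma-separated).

1,3

Row 6 already contains {2, 4, 5, 6}.
Column 4 already contains {2, 6}.
Its 2×3 block (box 6) already contains {2, 5}.
Removing those from 1–6 leaves {1, 3} as the candidates for row 6, column 4.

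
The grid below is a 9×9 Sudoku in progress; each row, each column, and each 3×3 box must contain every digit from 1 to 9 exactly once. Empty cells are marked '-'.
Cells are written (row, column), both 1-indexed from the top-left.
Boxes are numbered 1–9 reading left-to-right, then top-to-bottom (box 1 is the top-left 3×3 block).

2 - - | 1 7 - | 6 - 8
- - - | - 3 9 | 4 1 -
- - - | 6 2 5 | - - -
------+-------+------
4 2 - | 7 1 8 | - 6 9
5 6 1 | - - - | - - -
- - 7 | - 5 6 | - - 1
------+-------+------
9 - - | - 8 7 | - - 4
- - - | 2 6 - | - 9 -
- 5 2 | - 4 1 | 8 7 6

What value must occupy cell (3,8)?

3

Row 3 already contains {2, 5, 6}.
Column 8 already contains {1, 6, 7, 9}.
Its 3×3 block (box 3) already contains {1, 4, 6, 8}.
The only value from 1–9 not eliminated is 3, so (3,8) = 3.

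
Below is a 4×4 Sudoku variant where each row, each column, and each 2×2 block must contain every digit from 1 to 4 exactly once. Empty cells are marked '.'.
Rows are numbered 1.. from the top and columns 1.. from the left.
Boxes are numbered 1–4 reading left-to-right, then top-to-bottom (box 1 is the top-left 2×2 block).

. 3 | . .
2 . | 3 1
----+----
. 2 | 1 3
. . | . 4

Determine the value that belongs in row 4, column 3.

Row 4 already contains {4}.
Column 3 already contains {1, 3}.
Its 2×2 block (box 4) already contains {1, 3, 4}.
The only value from 1–4 not eliminated is 2, so row 4, column 3 = 2.

2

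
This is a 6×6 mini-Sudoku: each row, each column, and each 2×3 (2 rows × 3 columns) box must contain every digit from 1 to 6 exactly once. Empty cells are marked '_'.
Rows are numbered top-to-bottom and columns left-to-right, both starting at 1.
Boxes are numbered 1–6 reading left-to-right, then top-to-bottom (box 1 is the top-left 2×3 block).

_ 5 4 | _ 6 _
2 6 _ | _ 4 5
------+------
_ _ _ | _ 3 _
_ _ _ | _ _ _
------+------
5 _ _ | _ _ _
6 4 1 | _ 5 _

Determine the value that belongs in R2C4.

Cell R2C4 itself could take any of {1, 3} by direct elimination.
Consider where 1 can go in row 2.
R2C3 is out (column 3 already has a 1).
So the only cell in row 2 that can hold 1 is R2C4.
Therefore R2C4 = 1.

1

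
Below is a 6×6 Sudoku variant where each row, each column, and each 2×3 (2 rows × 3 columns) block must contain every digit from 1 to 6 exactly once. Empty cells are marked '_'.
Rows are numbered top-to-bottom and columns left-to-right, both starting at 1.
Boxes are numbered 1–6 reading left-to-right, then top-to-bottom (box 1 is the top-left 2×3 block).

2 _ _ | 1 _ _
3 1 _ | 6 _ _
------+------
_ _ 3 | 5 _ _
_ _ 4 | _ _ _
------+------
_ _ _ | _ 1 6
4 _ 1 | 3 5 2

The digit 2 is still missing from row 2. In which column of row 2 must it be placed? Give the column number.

Consider where 2 can go in row 2.
r2c3 is out (box 1 already has a 2).
r2c6 is out (column 6 already has a 2).
So the only cell in row 2 that can hold 2 is r2c5.
That is column 5.

5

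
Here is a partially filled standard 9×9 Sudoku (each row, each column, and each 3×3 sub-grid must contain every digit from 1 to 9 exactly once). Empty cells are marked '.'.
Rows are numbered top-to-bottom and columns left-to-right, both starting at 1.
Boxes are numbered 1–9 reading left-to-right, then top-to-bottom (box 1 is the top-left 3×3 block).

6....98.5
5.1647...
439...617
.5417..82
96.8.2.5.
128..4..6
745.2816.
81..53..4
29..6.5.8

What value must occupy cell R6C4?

5

Cell R6C4 itself could take any of {3, 5, 9} by direct elimination.
Consider where 5 can go in box 5.
R4C6 is out (row 4 already has a 5).
R5C5 is out (row 5 already has a 5).
R6C5 is out (column 5 already has a 5).
So the only cell in box 5 that can hold 5 is R6C4.
Therefore R6C4 = 5.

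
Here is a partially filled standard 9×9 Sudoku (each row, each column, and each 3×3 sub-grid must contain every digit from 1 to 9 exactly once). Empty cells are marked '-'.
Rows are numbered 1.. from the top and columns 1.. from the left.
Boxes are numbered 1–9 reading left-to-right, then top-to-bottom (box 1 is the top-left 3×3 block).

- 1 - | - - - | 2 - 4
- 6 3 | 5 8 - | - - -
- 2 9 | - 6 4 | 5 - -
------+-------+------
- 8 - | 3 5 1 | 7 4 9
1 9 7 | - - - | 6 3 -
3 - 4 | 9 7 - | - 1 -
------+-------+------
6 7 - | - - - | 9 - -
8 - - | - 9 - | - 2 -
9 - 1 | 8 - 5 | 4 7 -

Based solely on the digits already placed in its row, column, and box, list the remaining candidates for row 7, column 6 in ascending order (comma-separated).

2,3

Row 7 already contains {6, 7, 9}.
Column 6 already contains {1, 4, 5}.
Its 3×3 block (box 8) already contains {5, 8, 9}.
Removing those from 1–9 leaves {2, 3} as the candidates for row 7, column 6.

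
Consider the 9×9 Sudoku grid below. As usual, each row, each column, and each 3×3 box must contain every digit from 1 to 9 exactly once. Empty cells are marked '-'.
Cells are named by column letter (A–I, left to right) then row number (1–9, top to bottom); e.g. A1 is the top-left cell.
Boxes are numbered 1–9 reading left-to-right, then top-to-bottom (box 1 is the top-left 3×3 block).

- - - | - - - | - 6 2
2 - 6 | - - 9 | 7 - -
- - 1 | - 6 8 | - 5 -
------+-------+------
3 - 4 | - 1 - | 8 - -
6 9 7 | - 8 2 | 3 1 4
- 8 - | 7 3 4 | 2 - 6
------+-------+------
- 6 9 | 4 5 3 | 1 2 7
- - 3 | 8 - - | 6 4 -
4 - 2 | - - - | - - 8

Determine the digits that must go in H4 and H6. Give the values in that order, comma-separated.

For H4:
  Consider where 7 can go in box 6.
  I4 is out (column I already has a 7).
  H6 is out (row 6 already has a 7).
  So the only cell in box 6 that can hold 7 is H4.
  So H4 = 7.
For H6:
  Row 6 already contains {2, 3, 4, 6, 7, 8}.
  Column H already contains {1, 2, 4, 5, 6}.
  Its 3×3 block (box 6) already contains {1, 2, 3, 4, 6, 8}.
  The only value from 1–9 not eliminated is 9, so H6 = 9.

7,9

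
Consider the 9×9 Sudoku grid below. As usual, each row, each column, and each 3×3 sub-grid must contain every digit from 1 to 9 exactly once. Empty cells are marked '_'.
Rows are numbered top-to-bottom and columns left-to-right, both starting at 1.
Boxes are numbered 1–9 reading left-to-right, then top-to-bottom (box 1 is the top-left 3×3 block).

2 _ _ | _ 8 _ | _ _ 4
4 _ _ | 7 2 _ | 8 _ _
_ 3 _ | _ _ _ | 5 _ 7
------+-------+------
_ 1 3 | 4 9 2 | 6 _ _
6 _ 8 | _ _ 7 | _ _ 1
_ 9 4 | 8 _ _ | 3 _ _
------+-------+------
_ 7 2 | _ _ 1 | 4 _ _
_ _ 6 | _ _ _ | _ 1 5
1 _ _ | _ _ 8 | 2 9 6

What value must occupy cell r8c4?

Cell r8c4 itself could take any of {2, 3, 9} by direct elimination.
Consider where 2 can go in row 8.
r8c1 is out (column 1 already has a 2).
r8c2 is out (box 7 already has a 2).
r8c5 is out (column 5 already has a 2).
r8c6 is out (column 6 already has a 2).
r8c7 is out (column 7 already has a 2).
So the only cell in row 8 that can hold 2 is r8c4.
Therefore r8c4 = 2.

2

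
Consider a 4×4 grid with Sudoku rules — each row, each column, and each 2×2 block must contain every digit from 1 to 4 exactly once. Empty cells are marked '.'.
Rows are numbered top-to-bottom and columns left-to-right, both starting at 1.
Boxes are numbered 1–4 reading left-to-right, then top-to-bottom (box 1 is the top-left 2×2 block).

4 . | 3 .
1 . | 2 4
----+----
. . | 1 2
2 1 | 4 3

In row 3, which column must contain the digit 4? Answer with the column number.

Consider where 4 can go in row 3.
r3c1 is out (column 1 already has a 4).
So the only cell in row 3 that can hold 4 is r3c2.
That is column 2.

2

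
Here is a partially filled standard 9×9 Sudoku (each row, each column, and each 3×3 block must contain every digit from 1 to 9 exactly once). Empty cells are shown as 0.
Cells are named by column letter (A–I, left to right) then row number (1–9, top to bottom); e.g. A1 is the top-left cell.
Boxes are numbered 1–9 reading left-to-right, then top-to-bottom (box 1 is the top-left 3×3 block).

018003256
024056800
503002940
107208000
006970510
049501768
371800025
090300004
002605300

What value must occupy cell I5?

Cell I5 itself could take any of {2, 3} by direct elimination.
Consider where 2 can go in column I.
I2 is out (row 2 already has a 2).
I3 is out (row 3 already has a 2).
I4 is out (row 4 already has a 2).
I9 is out (row 9 already has a 2).
So the only cell in column I that can hold 2 is I5.
Therefore I5 = 2.

2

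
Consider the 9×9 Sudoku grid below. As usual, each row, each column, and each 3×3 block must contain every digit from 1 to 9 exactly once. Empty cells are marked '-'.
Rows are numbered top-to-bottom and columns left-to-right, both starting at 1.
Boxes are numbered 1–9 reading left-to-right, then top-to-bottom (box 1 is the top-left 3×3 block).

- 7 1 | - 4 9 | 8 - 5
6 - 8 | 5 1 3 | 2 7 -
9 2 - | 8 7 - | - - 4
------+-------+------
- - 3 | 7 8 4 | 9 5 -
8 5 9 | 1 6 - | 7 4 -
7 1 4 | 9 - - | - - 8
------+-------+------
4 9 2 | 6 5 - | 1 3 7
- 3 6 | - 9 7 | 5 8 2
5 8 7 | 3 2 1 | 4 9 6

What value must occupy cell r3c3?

Row 3 already contains {2, 4, 7, 8, 9}.
Column 3 already contains {1, 2, 3, 4, 6, 7, 8, 9}.
Its 3×3 block (box 1) already contains {1, 2, 6, 7, 8, 9}.
The only value from 1–9 not eliminated is 5, so r3c3 = 5.

5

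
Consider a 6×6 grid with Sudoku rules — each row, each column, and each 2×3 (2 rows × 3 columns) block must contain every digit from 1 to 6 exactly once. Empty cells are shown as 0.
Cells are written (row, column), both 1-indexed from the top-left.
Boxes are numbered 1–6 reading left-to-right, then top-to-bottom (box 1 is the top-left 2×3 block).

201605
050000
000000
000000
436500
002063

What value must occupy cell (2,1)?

6

Cell (2,1) itself could take any of {3, 6} by direct elimination.
Consider where 6 can go in row 2.
(2,3) is out (column 3 already has a 6).
(2,4) is out (column 4 already has a 6).
(2,5) is out (column 5 already has a 6).
(2,6) is out (box 2 already has a 6).
So the only cell in row 2 that can hold 6 is (2,1).
Therefore (2,1) = 6.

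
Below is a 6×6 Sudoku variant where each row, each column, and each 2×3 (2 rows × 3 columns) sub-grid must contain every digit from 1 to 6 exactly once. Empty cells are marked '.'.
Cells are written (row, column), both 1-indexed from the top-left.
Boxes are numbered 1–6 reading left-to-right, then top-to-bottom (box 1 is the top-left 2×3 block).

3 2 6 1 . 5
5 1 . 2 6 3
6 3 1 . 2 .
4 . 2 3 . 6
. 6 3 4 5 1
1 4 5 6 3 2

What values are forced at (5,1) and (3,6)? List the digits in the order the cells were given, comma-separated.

2,4

For (5,1):
  Row 5 already contains {1, 3, 4, 5, 6}.
  Column 1 already contains {1, 3, 4, 5, 6}.
  Its 2×3 block (box 5) already contains {1, 3, 4, 5, 6}.
  The only value from 1–6 not eliminated is 2, so (5,1) = 2.
For (3,6):
  Row 3 already contains {1, 2, 3, 6}.
  Column 6 already contains {1, 2, 3, 5, 6}.
  Its 2×3 block (box 4) already contains {2, 3, 6}.
  The only value from 1–6 not eliminated is 4, so (3,6) = 4.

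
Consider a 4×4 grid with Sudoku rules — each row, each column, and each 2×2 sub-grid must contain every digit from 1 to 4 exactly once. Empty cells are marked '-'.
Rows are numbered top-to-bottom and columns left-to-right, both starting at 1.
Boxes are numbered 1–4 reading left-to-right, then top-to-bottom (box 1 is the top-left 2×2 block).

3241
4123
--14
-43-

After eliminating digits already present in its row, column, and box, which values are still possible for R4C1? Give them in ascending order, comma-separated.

Row 4 already contains {3, 4}.
Column 1 already contains {3, 4}.
Its 2×2 block (box 3) already contains {4}.
Removing those from 1–4 leaves {1, 2} as the candidates for R4C1.

1,2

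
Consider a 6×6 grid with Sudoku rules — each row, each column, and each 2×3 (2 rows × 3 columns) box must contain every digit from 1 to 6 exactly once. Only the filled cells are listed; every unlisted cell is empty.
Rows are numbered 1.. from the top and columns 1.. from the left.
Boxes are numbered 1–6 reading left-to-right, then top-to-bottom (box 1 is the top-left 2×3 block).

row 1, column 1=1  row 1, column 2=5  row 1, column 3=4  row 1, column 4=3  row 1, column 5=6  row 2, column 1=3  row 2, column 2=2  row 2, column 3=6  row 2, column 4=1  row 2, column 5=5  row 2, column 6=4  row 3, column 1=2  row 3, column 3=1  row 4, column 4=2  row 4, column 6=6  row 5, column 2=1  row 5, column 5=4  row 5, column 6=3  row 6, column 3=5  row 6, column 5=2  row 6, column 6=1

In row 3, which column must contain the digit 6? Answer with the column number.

2

Consider where 6 can go in row 3.
row 3, column 4 is out (box 4 already has a 6).
row 3, column 5 is out (column 5 already has a 6).
row 3, column 6 is out (column 6 already has a 6).
So the only cell in row 3 that can hold 6 is row 3, column 2.
That is column 2.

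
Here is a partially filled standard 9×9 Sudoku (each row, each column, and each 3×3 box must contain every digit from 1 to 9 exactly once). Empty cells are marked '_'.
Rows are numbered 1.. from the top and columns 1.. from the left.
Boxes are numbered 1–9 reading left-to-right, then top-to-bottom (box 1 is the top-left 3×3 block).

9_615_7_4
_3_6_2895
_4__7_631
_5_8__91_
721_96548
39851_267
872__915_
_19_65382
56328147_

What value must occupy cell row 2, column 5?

Row 2 already contains {2, 3, 5, 6, 8, 9}.
Column 5 already contains {1, 5, 6, 7, 8, 9}.
Its 3×3 block (box 2) already contains {1, 2, 5, 6, 7}.
The only value from 1–9 not eliminated is 4, so row 2, column 5 = 4.

4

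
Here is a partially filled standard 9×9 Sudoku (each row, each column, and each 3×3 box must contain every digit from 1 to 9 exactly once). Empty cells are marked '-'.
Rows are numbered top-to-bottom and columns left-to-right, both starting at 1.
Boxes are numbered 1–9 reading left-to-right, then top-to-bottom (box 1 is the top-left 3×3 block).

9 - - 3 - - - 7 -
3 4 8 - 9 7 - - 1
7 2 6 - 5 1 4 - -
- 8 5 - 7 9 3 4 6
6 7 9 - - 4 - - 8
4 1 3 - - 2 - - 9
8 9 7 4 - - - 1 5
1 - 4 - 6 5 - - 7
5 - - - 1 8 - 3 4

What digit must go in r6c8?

Row 6 already contains {1, 2, 3, 4, 9}.
Column 8 already contains {1, 3, 4, 7}.
Its 3×3 block (box 6) already contains {3, 4, 6, 8, 9}.
The only value from 1–9 not eliminated is 5, so r6c8 = 5.

5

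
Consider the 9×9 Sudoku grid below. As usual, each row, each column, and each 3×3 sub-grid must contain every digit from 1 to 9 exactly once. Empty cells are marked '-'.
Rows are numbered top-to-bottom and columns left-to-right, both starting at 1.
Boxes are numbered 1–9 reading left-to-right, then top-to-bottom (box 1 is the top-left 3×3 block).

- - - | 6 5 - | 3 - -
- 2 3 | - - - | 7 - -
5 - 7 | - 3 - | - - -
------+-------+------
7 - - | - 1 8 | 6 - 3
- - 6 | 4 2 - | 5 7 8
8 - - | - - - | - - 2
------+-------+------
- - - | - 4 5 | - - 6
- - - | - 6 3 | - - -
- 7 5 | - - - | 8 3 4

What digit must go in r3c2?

Cell r3c2 itself could take any of {1, 4, 6, 8, 9} by direct elimination.
Consider where 6 can go in column 2.
r1c2 is out (row 1 already has a 6). r4c2 is out (row 4 already has a 6). r5c2 is out (row 5 already has a 6). r6c2 is out (box 4 already has a 6). The remaining empty cells in column 2 are similarly blocked.
So the only cell in column 2 that can hold 6 is r3c2.
Therefore r3c2 = 6.

6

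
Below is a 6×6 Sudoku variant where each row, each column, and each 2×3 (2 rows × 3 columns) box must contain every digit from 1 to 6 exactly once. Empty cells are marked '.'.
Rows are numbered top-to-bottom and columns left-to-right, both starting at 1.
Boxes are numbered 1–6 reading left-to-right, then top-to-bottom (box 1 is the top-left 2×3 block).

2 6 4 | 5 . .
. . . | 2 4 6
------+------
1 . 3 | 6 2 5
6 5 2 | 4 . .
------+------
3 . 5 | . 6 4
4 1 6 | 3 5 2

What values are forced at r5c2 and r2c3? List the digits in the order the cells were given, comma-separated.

2,1

For r5c2:
  Row 5 already contains {3, 4, 5, 6}.
  Column 2 already contains {1, 5, 6}.
  Its 2×3 block (box 5) already contains {1, 3, 4, 5, 6}.
  The only value from 1–6 not eliminated is 2, so r5c2 = 2.
For r2c3:
  Row 2 already contains {2, 4, 6}.
  Column 3 already contains {2, 3, 4, 5, 6}.
  Its 2×3 block (box 1) already contains {2, 4, 6}.
  The only value from 1–6 not eliminated is 1, so r2c3 = 1.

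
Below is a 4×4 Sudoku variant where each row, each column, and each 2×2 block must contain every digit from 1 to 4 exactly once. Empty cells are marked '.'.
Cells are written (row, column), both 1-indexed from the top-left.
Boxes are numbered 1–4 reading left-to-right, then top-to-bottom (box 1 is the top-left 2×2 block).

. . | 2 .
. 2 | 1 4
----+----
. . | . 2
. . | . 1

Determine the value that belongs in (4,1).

Cell (4,1) itself could take any of {2, 3, 4} by direct elimination.
Consider where 2 can go in column 1.
(1,1) is out (row 1 already has a 2).
(2,1) is out (row 2 already has a 2).
(3,1) is out (row 3 already has a 2).
So the only cell in column 1 that can hold 2 is (4,1).
Therefore (4,1) = 2.

2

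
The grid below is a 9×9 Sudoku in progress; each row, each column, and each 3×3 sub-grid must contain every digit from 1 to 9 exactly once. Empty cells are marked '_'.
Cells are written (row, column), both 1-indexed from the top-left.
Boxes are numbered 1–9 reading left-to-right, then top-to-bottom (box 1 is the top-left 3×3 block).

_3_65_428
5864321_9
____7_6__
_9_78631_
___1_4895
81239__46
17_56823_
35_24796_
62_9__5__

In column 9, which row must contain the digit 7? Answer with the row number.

9

Consider where 7 can go in column 9.
(3,9) is out (row 3 already has a 7).
(4,9) is out (row 4 already has a 7).
(7,9) is out (row 7 already has a 7).
(8,9) is out (row 8 already has a 7).
So the only cell in column 9 that can hold 7 is (9,9).
That is row 9.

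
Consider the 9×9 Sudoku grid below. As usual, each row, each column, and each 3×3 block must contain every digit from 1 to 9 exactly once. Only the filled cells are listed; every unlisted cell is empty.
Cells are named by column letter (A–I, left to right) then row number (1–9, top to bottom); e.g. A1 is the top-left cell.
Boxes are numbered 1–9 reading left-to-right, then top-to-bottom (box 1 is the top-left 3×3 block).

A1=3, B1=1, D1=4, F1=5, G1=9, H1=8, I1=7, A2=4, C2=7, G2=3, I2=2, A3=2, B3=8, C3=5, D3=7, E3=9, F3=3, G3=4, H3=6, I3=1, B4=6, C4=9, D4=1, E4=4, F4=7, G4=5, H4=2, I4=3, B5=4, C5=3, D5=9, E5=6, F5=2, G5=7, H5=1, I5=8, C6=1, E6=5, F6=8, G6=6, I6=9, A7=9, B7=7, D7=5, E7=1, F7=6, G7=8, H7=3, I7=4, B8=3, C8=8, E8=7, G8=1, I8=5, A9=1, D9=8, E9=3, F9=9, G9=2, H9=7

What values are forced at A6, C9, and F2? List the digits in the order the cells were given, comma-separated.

For A6:
  Row 6 already contains {1, 5, 6, 8, 9}.
  Column A already contains {1, 2, 3, 4, 9}.
  Its 3×3 block (box 4) already contains {1, 3, 4, 6, 9}.
  The only value from 1–9 not eliminated is 7, so A6 = 7.
For C9:
  Consider where 4 can go in row 9.
  B9 is out (column B already has a 4).
  I9 is out (column I already has a 4).
  So the only cell in row 9 that can hold 4 is C9.
  So C9 = 4.
For F2:
  Row 2 already contains {2, 3, 4, 7}.
  Column F already contains {2, 3, 5, 6, 7, 8, 9}.
  Its 3×3 block (box 2) already contains {3, 4, 5, 7, 9}.
  The only value from 1–9 not eliminated is 1, so F2 = 1.

7,4,1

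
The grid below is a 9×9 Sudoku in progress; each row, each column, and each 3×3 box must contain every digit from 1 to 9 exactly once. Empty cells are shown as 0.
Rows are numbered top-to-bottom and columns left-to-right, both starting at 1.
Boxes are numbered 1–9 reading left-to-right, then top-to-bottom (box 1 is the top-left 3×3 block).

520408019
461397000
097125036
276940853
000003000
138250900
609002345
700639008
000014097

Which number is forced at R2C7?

Cell R2C7 itself could take any of {2, 5} by direct elimination.
Consider where 5 can go in box 3.
R1C7 is out (row 1 already has a 5).
R2C8 is out (column 8 already has a 5).
R2C9 is out (column 9 already has a 5).
R3C7 is out (row 3 already has a 5).
So the only cell in box 3 that can hold 5 is R2C7.
Therefore R2C7 = 5.

5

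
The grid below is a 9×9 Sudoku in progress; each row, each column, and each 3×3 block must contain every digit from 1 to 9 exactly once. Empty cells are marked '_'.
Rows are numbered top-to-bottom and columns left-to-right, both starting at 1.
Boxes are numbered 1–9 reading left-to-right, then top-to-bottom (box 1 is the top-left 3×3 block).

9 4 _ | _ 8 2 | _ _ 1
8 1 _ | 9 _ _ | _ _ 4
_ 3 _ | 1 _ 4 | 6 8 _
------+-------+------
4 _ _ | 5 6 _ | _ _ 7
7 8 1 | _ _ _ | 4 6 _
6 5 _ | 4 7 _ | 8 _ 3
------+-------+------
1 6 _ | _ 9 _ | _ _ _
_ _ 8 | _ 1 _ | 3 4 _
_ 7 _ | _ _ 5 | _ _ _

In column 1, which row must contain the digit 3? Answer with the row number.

Consider where 3 can go in column 1.
R3C1 is out (row 3 already has a 3).
R8C1 is out (row 8 already has a 3).
So the only cell in column 1 that can hold 3 is R9C1.
That is row 9.

9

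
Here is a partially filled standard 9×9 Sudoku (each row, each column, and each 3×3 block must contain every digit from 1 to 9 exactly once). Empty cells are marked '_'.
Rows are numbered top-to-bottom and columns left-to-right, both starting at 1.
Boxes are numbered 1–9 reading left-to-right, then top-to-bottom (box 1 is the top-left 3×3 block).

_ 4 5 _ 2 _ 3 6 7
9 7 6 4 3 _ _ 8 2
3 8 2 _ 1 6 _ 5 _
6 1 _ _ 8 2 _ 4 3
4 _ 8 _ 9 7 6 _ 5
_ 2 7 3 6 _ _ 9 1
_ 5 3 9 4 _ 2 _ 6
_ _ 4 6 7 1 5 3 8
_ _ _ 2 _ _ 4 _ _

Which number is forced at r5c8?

2

Row 5 already contains {4, 5, 6, 7, 8, 9}.
Column 8 already contains {3, 4, 5, 6, 8, 9}.
Its 3×3 block (box 6) already contains {1, 3, 4, 5, 6, 9}.
The only value from 1–9 not eliminated is 2, so r5c8 = 2.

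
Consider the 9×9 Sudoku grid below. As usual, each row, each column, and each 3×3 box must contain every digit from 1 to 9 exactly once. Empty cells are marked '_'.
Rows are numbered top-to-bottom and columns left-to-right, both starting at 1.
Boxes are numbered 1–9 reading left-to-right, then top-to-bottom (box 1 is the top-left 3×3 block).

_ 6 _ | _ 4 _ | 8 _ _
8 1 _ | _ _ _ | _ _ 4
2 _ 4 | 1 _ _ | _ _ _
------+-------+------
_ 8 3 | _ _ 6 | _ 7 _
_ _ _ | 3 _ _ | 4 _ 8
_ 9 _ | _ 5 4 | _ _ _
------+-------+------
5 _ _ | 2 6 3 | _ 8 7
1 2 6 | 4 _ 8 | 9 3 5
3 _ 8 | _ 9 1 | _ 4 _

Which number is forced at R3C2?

3

Cell R3C2 itself could take any of {3, 5, 7} by direct elimination.
Consider where 3 can go in column 2.
R5C2 is out (row 5 already has a 3).
R7C2 is out (row 7 already has a 3).
R9C2 is out (row 9 already has a 3).
So the only cell in column 2 that can hold 3 is R3C2.
Therefore R3C2 = 3.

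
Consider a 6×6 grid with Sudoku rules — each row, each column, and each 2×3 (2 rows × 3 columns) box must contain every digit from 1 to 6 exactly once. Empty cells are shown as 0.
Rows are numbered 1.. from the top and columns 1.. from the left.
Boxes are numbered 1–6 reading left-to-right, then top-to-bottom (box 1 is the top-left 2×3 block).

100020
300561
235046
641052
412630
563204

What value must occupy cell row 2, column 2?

Row 2 already contains {1, 3, 5, 6}.
Column 2 already contains {1, 3, 4, 6}.
Its 2×3 block (box 1) already contains {1, 3}.
The only value from 1–6 not eliminated is 2, so row 2, column 2 = 2.

2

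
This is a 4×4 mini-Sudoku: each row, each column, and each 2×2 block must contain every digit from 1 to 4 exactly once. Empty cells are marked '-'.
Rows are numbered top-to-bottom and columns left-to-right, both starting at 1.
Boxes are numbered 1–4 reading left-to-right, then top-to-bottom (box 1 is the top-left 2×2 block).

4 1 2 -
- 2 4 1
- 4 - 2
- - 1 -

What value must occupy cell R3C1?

1

Cell R3C1 itself could take any of {1, 3} by direct elimination.
Consider where 1 can go in box 3.
R4C1 is out (row 4 already has a 1).
R4C2 is out (row 4 already has a 1).
So the only cell in box 3 that can hold 1 is R3C1.
Therefore R3C1 = 1.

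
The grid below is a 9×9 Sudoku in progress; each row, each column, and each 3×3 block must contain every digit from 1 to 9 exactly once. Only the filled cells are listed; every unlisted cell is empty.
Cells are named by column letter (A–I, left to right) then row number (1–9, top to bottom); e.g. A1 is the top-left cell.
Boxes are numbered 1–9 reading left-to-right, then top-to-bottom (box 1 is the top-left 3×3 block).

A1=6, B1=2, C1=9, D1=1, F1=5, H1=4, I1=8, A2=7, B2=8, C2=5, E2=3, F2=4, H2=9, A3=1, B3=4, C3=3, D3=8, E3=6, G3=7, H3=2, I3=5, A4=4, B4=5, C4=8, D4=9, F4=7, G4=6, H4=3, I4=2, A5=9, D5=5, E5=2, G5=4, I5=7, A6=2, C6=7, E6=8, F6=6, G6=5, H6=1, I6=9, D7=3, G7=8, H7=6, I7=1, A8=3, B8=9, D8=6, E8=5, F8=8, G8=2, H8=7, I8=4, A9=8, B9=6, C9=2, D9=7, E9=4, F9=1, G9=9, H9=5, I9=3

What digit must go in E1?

Row 1 already contains {1, 2, 4, 5, 6, 8, 9}.
Column E already contains {2, 3, 4, 5, 6, 8}.
Its 3×3 block (box 2) already contains {1, 3, 4, 5, 6, 8}.
The only value from 1–9 not eliminated is 7, so E1 = 7.

7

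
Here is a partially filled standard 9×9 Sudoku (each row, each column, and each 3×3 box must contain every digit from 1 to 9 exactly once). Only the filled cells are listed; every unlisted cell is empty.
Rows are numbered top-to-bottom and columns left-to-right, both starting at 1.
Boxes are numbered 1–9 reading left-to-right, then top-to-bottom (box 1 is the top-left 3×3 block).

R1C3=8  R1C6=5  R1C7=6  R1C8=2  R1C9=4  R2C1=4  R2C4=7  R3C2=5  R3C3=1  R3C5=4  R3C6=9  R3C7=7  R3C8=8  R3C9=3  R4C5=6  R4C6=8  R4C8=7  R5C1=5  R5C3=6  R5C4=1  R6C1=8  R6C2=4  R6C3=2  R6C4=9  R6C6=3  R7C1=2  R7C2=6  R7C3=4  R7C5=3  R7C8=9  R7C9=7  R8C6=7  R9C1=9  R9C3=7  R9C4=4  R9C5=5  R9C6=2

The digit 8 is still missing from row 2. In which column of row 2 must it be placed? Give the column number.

5

Consider where 8 can go in row 2.
R2C2 is out (box 1 already has a 8). R2C3 is out (column 3 already has a 8). R2C6 is out (column 6 already has a 8). R2C7 is out (box 3 already has a 8). The remaining empty cells in row 2 are similarly blocked.
So the only cell in row 2 that can hold 8 is R2C5.
That is column 5.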